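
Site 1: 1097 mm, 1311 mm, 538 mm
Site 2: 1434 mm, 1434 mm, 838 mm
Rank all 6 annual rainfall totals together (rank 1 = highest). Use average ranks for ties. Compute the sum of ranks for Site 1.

Sorted (descending): 1434, 1434, 1311, 1097, 838, 538
The 2 values of 1434 occupy positions 1–2 → average rank (1+2)/2 = 1.5.
Site 1 values → pooled ranks: 1097→4, 1311→3, 538→6
Rank sum = 4 + 3 + 6 = 13

13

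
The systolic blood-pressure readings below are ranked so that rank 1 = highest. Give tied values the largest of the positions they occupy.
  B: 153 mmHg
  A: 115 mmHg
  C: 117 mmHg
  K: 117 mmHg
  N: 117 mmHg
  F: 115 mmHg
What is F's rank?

Sorted (descending): 153, 117, 117, 117, 115, 115
The 3 values of 117 occupy positions 2–4 → each gets rank 4.
The 2 values of 115 occupy positions 5–6 → each gets rank 6.
F has value 115 mmHg → rank 6.

6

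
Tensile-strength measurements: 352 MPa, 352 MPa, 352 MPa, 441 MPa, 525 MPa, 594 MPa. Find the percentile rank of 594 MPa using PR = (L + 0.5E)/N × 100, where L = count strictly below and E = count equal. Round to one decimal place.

N = 6.
Strictly below 594: 5. Equal to 594: 1.
PR = (5 + 0.5·1)/6 × 100 = 91.7

91.7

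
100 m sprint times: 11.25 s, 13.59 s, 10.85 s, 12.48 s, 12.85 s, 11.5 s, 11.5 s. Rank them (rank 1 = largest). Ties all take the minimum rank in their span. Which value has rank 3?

Sorted (descending): 13.59, 12.85, 12.48, 11.5, 11.5, 11.25, 10.85
The 2 values of 11.5 occupy positions 4–5 → each gets rank 4.
Rank 3 → value 12.48.

12.48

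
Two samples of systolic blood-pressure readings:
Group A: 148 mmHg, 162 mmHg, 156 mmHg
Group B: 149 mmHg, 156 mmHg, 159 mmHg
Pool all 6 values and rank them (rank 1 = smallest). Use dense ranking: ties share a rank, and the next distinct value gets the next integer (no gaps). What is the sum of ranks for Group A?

9

Sorted (ascending): 148, 149, 156, 156, 159, 162
The 2 values of 156 share dense rank 3.
Remaining distinct values take the next consecutive integers.
Group A values → pooled ranks: 148→1, 162→5, 156→3
Rank sum = 1 + 5 + 3 = 9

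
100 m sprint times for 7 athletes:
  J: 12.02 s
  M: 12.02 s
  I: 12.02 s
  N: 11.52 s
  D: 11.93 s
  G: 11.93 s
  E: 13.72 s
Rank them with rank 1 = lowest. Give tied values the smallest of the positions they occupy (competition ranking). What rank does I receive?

4

Sorted (ascending): 11.52, 11.93, 11.93, 12.02, 12.02, 12.02, 13.72
The 2 values of 11.93 occupy positions 2–3 → each gets rank 2.
The 3 values of 12.02 occupy positions 4–6 → each gets rank 4.
I has value 12.02 s → rank 4.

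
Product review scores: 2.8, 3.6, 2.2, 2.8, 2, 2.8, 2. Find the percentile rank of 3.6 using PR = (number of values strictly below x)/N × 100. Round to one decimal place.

N = 7.
Strictly below 3.6: 6. Equal to 3.6: 1.
PR = 6/7 × 100 = 85.7

85.7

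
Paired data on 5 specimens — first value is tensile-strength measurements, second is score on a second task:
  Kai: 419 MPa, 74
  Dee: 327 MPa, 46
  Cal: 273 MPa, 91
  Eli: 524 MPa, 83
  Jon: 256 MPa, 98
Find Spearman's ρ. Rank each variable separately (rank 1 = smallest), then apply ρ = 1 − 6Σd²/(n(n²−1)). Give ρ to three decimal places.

-0.600

Ranks of variable 1: 4, 3, 2, 5, 1
Ranks of variable 2: 2, 1, 4, 3, 5
d = r₁ − r₂: 2, 2, -2, 2, -4
d²: 4, 4, 4, 4, 16; Σd² = 32
ρ = 1 − 6·32/(5·24) = 1 − 192/120 = -0.600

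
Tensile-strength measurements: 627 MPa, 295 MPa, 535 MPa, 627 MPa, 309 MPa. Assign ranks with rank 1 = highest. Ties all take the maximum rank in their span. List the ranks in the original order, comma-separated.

Sorted (descending): 627, 627, 535, 309, 295
The 2 values of 627 occupy positions 1–2 → each gets rank 2.

2, 5, 3, 2, 4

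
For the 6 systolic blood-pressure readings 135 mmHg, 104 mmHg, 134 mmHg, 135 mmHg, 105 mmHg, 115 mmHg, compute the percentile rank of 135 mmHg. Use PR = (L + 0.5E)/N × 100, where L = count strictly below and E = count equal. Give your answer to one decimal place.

83.3

N = 6.
Strictly below 135: 4. Equal to 135: 2.
PR = (4 + 0.5·2)/6 × 100 = 83.3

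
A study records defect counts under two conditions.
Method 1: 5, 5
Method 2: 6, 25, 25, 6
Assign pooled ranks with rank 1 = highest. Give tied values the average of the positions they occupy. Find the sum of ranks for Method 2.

10

Sorted (descending): 25, 25, 6, 6, 5, 5
The 2 values of 25 occupy positions 1–2 → average rank (1+2)/2 = 1.5.
The 2 values of 6 occupy positions 3–4 → average rank (3+4)/2 = 3.5.
The 2 values of 5 occupy positions 5–6 → average rank (5+6)/2 = 5.5.
Method 2 values → pooled ranks: 6→3.5, 25→1.5, 25→1.5, 6→3.5
Rank sum = 3.5 + 1.5 + 1.5 + 3.5 = 10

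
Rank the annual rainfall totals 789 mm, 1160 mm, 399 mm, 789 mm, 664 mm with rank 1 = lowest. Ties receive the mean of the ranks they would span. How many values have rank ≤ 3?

2

Sorted (ascending): 399, 664, 789, 789, 1160
The 2 values of 789 occupy positions 3–4 → average rank (3+4)/2 = 3.5.
Ranks ≤ 3: {1, 2} → 2 values.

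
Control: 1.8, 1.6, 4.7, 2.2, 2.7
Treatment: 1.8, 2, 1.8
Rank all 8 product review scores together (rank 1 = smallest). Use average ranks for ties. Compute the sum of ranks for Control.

Sorted (ascending): 1.6, 1.8, 1.8, 1.8, 2, 2.2, 2.7, 4.7
The 3 values of 1.8 occupy positions 2–4 → average rank 3.
Control values → pooled ranks: 1.8→3, 1.6→1, 4.7→8, 2.2→6, 2.7→7
Rank sum = 3 + 1 + 8 + 6 + 7 = 25

25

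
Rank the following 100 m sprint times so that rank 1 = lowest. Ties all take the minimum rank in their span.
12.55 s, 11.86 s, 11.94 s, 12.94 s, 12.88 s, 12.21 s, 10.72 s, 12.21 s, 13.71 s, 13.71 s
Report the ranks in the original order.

6, 2, 3, 8, 7, 4, 1, 4, 9, 9

Sorted (ascending): 10.72, 11.86, 11.94, 12.21, 12.21, 12.55, 12.88, 12.94, 13.71, 13.71
The 2 values of 12.21 occupy positions 4–5 → each gets rank 4.
The 2 values of 13.71 occupy positions 9–10 → each gets rank 9.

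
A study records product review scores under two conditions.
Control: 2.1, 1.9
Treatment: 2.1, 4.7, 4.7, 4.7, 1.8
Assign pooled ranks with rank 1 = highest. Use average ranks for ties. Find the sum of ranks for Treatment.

Sorted (descending): 4.7, 4.7, 4.7, 2.1, 2.1, 1.9, 1.8
The 3 values of 4.7 occupy positions 1–3 → average rank 2.
The 2 values of 2.1 occupy positions 4–5 → average rank (4+5)/2 = 4.5.
Treatment values → pooled ranks: 2.1→4.5, 4.7→2, 4.7→2, 4.7→2, 1.8→7
Rank sum = 4.5 + 2 + 2 + 2 + 7 = 17.5

17.5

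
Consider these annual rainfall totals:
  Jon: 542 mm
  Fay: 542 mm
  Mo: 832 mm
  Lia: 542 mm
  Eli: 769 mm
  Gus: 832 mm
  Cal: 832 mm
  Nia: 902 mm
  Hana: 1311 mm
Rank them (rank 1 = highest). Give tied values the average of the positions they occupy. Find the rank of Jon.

Sorted (descending): 1311, 902, 832, 832, 832, 769, 542, 542, 542
The 3 values of 832 occupy positions 3–5 → average rank 4.
The 3 values of 542 occupy positions 7–9 → average rank 8.
Jon has value 542 mm → rank 8.

8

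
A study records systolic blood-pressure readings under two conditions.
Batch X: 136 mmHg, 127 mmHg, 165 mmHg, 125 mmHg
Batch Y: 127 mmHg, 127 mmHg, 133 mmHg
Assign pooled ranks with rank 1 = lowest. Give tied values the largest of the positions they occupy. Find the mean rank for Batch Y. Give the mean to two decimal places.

Sorted (ascending): 125, 127, 127, 127, 133, 136, 165
The 3 values of 127 occupy positions 2–4 → each gets rank 4.
Batch Y values → pooled ranks: 127→4, 127→4, 133→5
Mean rank = (4 + 4 + 5) / 3 = 4.33

4.33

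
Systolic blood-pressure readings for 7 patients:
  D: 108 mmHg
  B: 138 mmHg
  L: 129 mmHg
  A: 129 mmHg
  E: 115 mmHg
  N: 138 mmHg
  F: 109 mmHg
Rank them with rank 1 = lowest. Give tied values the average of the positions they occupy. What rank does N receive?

6.5

Sorted (ascending): 108, 109, 115, 129, 129, 138, 138
The 2 values of 129 occupy positions 4–5 → average rank (4+5)/2 = 4.5.
The 2 values of 138 occupy positions 6–7 → average rank (6+7)/2 = 6.5.
N has value 138 mmHg → rank 6.5.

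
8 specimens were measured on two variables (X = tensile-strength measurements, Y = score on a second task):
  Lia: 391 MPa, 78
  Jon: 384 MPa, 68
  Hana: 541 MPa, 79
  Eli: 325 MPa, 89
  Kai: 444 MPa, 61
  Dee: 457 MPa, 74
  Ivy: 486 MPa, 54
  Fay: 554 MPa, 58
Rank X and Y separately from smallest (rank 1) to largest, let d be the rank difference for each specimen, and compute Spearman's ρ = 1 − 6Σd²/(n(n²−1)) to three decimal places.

-0.476

Ranks of variable 1: 3, 2, 7, 1, 4, 5, 6, 8
Ranks of variable 2: 6, 4, 7, 8, 3, 5, 1, 2
d = r₁ − r₂: -3, -2, 0, -7, 1, 0, 5, 6
d²: 9, 4, 0, 49, 1, 0, 25, 36; Σd² = 124
ρ = 1 − 6·124/(8·63) = 1 − 744/504 = -0.476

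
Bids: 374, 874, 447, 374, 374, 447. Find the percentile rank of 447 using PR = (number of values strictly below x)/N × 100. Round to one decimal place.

50.0

N = 6.
Strictly below 447: 3. Equal to 447: 2.
PR = 3/6 × 100 = 50.0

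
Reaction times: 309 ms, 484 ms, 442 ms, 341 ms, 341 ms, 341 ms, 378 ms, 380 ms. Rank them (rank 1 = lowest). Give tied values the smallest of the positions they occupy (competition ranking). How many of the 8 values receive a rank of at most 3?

4

Sorted (ascending): 309, 341, 341, 341, 378, 380, 442, 484
The 3 values of 341 occupy positions 2–4 → each gets rank 2.
Ranks ≤ 3: {1, 2, 2, 2} → 4 values.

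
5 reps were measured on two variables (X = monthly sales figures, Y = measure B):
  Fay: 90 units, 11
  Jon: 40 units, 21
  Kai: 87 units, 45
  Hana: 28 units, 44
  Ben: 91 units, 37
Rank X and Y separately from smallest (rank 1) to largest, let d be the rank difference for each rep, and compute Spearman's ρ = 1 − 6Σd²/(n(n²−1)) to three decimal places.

Ranks of variable 1: 4, 2, 3, 1, 5
Ranks of variable 2: 1, 2, 5, 4, 3
d = r₁ − r₂: 3, 0, -2, -3, 2
d²: 9, 0, 4, 9, 4; Σd² = 26
ρ = 1 − 6·26/(5·24) = 1 − 156/120 = -0.300

-0.300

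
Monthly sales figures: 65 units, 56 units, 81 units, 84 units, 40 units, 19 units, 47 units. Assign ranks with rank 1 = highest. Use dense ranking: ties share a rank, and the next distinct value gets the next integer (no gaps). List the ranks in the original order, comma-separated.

3, 4, 2, 1, 6, 7, 5

Sorted (descending): 84, 81, 65, 56, 47, 40, 19
No ties — each value takes its position as its rank.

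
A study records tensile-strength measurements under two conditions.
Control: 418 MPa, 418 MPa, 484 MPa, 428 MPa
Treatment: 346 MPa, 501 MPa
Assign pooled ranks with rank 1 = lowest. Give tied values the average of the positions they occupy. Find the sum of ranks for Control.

14

Sorted (ascending): 346, 418, 418, 428, 484, 501
The 2 values of 418 occupy positions 2–3 → average rank (2+3)/2 = 2.5.
Control values → pooled ranks: 418→2.5, 418→2.5, 484→5, 428→4
Rank sum = 2.5 + 2.5 + 5 + 4 = 14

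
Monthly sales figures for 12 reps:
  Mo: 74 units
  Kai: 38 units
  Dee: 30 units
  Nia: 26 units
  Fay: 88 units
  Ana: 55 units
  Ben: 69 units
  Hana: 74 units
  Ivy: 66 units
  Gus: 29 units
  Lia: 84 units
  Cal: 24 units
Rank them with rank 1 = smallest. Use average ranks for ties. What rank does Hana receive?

Sorted (ascending): 24, 26, 29, 30, 38, 55, 66, 69, 74, 74, 84, 88
The 2 values of 74 occupy positions 9–10 → average rank (9+10)/2 = 9.5.
Hana has value 74 units → rank 9.5.

9.5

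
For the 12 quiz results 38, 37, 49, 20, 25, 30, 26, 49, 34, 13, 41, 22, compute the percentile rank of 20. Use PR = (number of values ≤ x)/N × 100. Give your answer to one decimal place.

16.7

N = 12.
Strictly below 20: 1. Equal to 20: 1.
PR = 2/12 × 100 = 16.7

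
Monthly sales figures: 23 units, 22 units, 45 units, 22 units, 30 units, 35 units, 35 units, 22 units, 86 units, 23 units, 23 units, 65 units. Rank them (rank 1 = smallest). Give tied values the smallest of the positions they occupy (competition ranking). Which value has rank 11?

65

Sorted (ascending): 22, 22, 22, 23, 23, 23, 30, 35, 35, 45, 65, 86
The 3 values of 22 occupy positions 1–3 → each gets rank 1.
The 3 values of 23 occupy positions 4–6 → each gets rank 4.
The 2 values of 35 occupy positions 8–9 → each gets rank 8.
Rank 11 → value 65.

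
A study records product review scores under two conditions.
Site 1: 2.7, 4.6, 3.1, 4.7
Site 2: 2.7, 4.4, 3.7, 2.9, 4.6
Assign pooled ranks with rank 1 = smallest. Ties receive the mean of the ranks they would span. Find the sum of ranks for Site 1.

Sorted (ascending): 2.7, 2.7, 2.9, 3.1, 3.7, 4.4, 4.6, 4.6, 4.7
The 2 values of 2.7 occupy positions 1–2 → average rank (1+2)/2 = 1.5.
The 2 values of 4.6 occupy positions 7–8 → average rank (7+8)/2 = 7.5.
Site 1 values → pooled ranks: 2.7→1.5, 4.6→7.5, 3.1→4, 4.7→9
Rank sum = 1.5 + 7.5 + 4 + 9 = 22

22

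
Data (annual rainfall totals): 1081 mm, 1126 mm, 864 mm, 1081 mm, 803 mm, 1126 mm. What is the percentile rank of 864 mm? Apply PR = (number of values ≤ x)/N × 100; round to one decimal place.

33.3

N = 6.
Strictly below 864: 1. Equal to 864: 1.
PR = 2/6 × 100 = 33.3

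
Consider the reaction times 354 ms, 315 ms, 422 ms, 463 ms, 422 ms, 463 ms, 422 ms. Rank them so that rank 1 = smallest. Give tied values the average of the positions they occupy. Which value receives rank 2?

Sorted (ascending): 315, 354, 422, 422, 422, 463, 463
The 3 values of 422 occupy positions 3–5 → average rank 4.
The 2 values of 463 occupy positions 6–7 → average rank (6+7)/2 = 6.5.
Rank 2 → value 354.

354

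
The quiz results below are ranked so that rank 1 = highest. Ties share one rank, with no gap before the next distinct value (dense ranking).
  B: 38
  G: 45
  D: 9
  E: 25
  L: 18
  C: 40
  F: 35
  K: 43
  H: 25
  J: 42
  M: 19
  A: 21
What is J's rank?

Sorted (descending): 45, 43, 42, 40, 38, 35, 25, 25, 21, 19, 18, 9
The 2 values of 25 share dense rank 7.
Remaining distinct values take the next consecutive integers.
J has value 42 → rank 3.

3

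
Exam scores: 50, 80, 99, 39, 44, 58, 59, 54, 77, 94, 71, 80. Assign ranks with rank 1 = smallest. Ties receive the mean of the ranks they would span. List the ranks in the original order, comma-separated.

3, 9.5, 12, 1, 2, 5, 6, 4, 8, 11, 7, 9.5

Sorted (ascending): 39, 44, 50, 54, 58, 59, 71, 77, 80, 80, 94, 99
The 2 values of 80 occupy positions 9–10 → average rank (9+10)/2 = 9.5.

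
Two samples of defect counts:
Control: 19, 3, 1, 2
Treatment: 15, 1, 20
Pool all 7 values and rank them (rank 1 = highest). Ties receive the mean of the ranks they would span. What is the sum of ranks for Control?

Sorted (descending): 20, 19, 15, 3, 2, 1, 1
The 2 values of 1 occupy positions 6–7 → average rank (6+7)/2 = 6.5.
Control values → pooled ranks: 19→2, 3→4, 1→6.5, 2→5
Rank sum = 2 + 4 + 6.5 + 5 = 17.5

17.5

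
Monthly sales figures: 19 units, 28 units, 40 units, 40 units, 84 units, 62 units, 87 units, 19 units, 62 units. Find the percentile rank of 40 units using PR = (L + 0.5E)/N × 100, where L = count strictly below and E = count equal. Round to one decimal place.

44.4

N = 9.
Strictly below 40: 3. Equal to 40: 2.
PR = (3 + 0.5·2)/9 × 100 = 44.4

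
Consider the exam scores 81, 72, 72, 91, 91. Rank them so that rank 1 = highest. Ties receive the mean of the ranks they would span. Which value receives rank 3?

81

Sorted (descending): 91, 91, 81, 72, 72
The 2 values of 91 occupy positions 1–2 → average rank (1+2)/2 = 1.5.
The 2 values of 72 occupy positions 4–5 → average rank (4+5)/2 = 4.5.
Rank 3 → value 81.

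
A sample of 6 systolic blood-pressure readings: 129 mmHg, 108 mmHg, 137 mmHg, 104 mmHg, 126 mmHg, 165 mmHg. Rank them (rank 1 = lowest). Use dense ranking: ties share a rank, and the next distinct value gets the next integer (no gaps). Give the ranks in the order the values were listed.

Sorted (ascending): 104, 108, 126, 129, 137, 165
No ties — each value takes its position as its rank.

4, 2, 5, 1, 3, 6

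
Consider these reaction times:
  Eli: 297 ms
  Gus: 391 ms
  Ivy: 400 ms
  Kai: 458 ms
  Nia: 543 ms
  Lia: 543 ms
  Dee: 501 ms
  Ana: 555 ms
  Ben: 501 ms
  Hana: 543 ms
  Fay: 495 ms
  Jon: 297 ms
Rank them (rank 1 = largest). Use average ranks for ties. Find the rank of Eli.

11.5

Sorted (descending): 555, 543, 543, 543, 501, 501, 495, 458, 400, 391, 297, 297
The 3 values of 543 occupy positions 2–4 → average rank 3.
The 2 values of 501 occupy positions 5–6 → average rank (5+6)/2 = 5.5.
The 2 values of 297 occupy positions 11–12 → average rank (11+12)/2 = 11.5.
Eli has value 297 ms → rank 11.5.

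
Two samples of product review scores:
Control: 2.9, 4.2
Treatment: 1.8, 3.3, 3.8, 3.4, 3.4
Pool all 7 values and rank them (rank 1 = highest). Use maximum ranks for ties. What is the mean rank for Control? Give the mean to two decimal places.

3.50

Sorted (descending): 4.2, 3.8, 3.4, 3.4, 3.3, 2.9, 1.8
The 2 values of 3.4 occupy positions 3–4 → each gets rank 4.
Control values → pooled ranks: 2.9→6, 4.2→1
Mean rank = (6 + 1) / 2 = 3.50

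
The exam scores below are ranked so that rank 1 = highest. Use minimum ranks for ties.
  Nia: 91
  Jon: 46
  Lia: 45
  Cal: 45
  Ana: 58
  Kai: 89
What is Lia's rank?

5

Sorted (descending): 91, 89, 58, 46, 45, 45
The 2 values of 45 occupy positions 5–6 → each gets rank 5.
Lia has value 45 → rank 5.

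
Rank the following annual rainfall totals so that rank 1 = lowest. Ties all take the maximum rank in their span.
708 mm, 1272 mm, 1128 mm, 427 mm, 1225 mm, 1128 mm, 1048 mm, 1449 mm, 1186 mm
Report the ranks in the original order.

2, 8, 5, 1, 7, 5, 3, 9, 6

Sorted (ascending): 427, 708, 1048, 1128, 1128, 1186, 1225, 1272, 1449
The 2 values of 1128 occupy positions 4–5 → each gets rank 5.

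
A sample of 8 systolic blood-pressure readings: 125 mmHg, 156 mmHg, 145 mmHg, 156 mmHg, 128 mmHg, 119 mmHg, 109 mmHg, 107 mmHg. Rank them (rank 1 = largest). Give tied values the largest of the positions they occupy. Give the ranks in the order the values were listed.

Sorted (descending): 156, 156, 145, 128, 125, 119, 109, 107
The 2 values of 156 occupy positions 1–2 → each gets rank 2.

5, 2, 3, 2, 4, 6, 7, 8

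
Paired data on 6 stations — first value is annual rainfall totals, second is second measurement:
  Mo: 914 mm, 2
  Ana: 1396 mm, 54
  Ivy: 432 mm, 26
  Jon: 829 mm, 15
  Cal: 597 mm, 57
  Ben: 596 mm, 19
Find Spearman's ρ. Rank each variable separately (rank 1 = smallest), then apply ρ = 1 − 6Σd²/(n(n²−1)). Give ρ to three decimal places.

-0.143

Ranks of variable 1: 5, 6, 1, 4, 3, 2
Ranks of variable 2: 1, 5, 4, 2, 6, 3
d = r₁ − r₂: 4, 1, -3, 2, -3, -1
d²: 16, 1, 9, 4, 9, 1; Σd² = 40
ρ = 1 − 6·40/(6·35) = 1 − 240/210 = -0.143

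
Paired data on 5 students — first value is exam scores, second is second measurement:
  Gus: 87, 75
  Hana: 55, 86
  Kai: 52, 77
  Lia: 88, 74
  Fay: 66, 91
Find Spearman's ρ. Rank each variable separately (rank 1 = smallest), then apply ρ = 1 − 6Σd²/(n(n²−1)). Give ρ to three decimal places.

Ranks of variable 1: 4, 2, 1, 5, 3
Ranks of variable 2: 2, 4, 3, 1, 5
d = r₁ − r₂: 2, -2, -2, 4, -2
d²: 4, 4, 4, 16, 4; Σd² = 32
ρ = 1 − 6·32/(5·24) = 1 − 192/120 = -0.600

-0.600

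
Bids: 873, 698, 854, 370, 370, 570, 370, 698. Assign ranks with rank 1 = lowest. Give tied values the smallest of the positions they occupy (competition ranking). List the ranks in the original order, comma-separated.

8, 5, 7, 1, 1, 4, 1, 5

Sorted (ascending): 370, 370, 370, 570, 698, 698, 854, 873
The 3 values of 370 occupy positions 1–3 → each gets rank 1.
The 2 values of 698 occupy positions 5–6 → each gets rank 5.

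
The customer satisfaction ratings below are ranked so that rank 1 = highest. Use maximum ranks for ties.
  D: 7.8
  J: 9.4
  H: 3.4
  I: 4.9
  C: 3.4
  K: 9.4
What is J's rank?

Sorted (descending): 9.4, 9.4, 7.8, 4.9, 3.4, 3.4
The 2 values of 9.4 occupy positions 1–2 → each gets rank 2.
The 2 values of 3.4 occupy positions 5–6 → each gets rank 6.
J has value 9.4 → rank 2.

2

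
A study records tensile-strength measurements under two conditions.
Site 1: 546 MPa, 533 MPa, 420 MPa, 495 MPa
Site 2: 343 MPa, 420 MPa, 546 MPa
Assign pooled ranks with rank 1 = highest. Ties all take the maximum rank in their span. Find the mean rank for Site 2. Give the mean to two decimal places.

Sorted (descending): 546, 546, 533, 495, 420, 420, 343
The 2 values of 546 occupy positions 1–2 → each gets rank 2.
The 2 values of 420 occupy positions 5–6 → each gets rank 6.
Site 2 values → pooled ranks: 343→7, 420→6, 546→2
Mean rank = (7 + 6 + 2) / 3 = 5.00

5.00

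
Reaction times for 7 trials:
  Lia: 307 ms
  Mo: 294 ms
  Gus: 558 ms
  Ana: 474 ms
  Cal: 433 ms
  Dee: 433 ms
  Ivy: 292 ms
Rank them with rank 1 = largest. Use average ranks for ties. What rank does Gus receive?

1

Sorted (descending): 558, 474, 433, 433, 307, 294, 292
The 2 values of 433 occupy positions 3–4 → average rank (3+4)/2 = 3.5.
Gus has value 558 ms → rank 1.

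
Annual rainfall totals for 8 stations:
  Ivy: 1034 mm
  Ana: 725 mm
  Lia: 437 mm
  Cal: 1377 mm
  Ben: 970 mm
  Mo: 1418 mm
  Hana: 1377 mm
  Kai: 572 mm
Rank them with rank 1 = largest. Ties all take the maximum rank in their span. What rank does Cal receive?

Sorted (descending): 1418, 1377, 1377, 1034, 970, 725, 572, 437
The 2 values of 1377 occupy positions 2–3 → each gets rank 3.
Cal has value 1377 mm → rank 3.

3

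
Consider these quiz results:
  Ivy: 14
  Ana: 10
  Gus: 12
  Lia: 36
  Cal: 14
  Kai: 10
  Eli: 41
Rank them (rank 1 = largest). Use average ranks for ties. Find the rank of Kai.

6.5

Sorted (descending): 41, 36, 14, 14, 12, 10, 10
The 2 values of 14 occupy positions 3–4 → average rank (3+4)/2 = 3.5.
The 2 values of 10 occupy positions 6–7 → average rank (6+7)/2 = 6.5.
Kai has value 10 → rank 6.5.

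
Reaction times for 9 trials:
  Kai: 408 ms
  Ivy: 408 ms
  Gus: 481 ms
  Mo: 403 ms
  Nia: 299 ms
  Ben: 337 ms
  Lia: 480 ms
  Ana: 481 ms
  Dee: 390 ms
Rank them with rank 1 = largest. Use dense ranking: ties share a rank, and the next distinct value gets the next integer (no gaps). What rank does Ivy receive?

Sorted (descending): 481, 481, 480, 408, 408, 403, 390, 337, 299
The 2 values of 481 share dense rank 1.
The 2 values of 408 share dense rank 3.
Remaining distinct values take the next consecutive integers.
Ivy has value 408 ms → rank 3.

3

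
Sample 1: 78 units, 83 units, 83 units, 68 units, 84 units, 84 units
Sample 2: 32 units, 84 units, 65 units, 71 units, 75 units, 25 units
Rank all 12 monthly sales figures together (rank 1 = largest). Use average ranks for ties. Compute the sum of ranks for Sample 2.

Sorted (descending): 84, 84, 84, 83, 83, 78, 75, 71, 68, 65, 32, 25
The 3 values of 84 occupy positions 1–3 → average rank 2.
The 2 values of 83 occupy positions 4–5 → average rank (4+5)/2 = 4.5.
Sample 2 values → pooled ranks: 32→11, 84→2, 65→10, 71→8, 75→7, 25→12
Rank sum = 11 + 2 + 10 + 8 + 7 + 12 = 50

50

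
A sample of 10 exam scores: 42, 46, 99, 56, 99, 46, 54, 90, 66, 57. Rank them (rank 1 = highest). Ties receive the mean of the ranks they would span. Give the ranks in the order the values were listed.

Sorted (descending): 99, 99, 90, 66, 57, 56, 54, 46, 46, 42
The 2 values of 99 occupy positions 1–2 → average rank (1+2)/2 = 1.5.
The 2 values of 46 occupy positions 8–9 → average rank (8+9)/2 = 8.5.

10, 8.5, 1.5, 6, 1.5, 8.5, 7, 3, 4, 5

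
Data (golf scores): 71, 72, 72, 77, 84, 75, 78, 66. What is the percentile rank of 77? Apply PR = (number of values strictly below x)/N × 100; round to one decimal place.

62.5

N = 8.
Strictly below 77: 5. Equal to 77: 1.
PR = 5/8 × 100 = 62.5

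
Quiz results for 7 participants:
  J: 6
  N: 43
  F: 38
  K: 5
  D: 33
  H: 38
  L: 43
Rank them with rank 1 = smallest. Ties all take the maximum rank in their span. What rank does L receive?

7

Sorted (ascending): 5, 6, 33, 38, 38, 43, 43
The 2 values of 38 occupy positions 4–5 → each gets rank 5.
The 2 values of 43 occupy positions 6–7 → each gets rank 7.
L has value 43 → rank 7.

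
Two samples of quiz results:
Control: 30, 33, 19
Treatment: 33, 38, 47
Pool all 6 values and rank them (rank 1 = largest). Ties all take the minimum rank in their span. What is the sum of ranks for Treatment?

6

Sorted (descending): 47, 38, 33, 33, 30, 19
The 2 values of 33 occupy positions 3–4 → each gets rank 3.
Treatment values → pooled ranks: 33→3, 38→2, 47→1
Rank sum = 3 + 2 + 1 = 6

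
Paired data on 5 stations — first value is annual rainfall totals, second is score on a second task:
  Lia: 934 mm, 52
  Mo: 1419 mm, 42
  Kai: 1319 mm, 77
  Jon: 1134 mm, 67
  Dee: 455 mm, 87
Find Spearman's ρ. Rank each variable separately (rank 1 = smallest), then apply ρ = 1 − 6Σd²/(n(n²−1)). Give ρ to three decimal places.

-0.600

Ranks of variable 1: 2, 5, 4, 3, 1
Ranks of variable 2: 2, 1, 4, 3, 5
d = r₁ − r₂: 0, 4, 0, 0, -4
d²: 0, 16, 0, 0, 16; Σd² = 32
ρ = 1 − 6·32/(5·24) = 1 − 192/120 = -0.600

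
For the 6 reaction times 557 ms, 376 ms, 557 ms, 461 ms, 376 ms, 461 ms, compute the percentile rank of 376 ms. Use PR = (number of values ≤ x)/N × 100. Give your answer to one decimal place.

N = 6.
Strictly below 376: 0. Equal to 376: 2.
PR = 2/6 × 100 = 33.3

33.3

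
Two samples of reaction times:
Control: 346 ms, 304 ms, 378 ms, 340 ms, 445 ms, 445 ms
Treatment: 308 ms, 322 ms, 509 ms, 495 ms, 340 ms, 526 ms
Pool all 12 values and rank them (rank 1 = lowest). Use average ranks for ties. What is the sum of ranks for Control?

35.5

Sorted (ascending): 304, 308, 322, 340, 340, 346, 378, 445, 445, 495, 509, 526
The 2 values of 340 occupy positions 4–5 → average rank (4+5)/2 = 4.5.
The 2 values of 445 occupy positions 8–9 → average rank (8+9)/2 = 8.5.
Control values → pooled ranks: 346→6, 304→1, 378→7, 340→4.5, 445→8.5, 445→8.5
Rank sum = 6 + 1 + 7 + 4.5 + 8.5 + 8.5 = 35.5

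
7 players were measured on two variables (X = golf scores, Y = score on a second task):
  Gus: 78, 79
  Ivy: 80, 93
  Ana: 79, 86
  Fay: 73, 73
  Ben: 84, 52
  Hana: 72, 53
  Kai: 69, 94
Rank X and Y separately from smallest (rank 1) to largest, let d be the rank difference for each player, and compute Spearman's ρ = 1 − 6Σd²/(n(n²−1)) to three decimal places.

Ranks of variable 1: 4, 6, 5, 3, 7, 2, 1
Ranks of variable 2: 4, 6, 5, 3, 1, 2, 7
d = r₁ − r₂: 0, 0, 0, 0, 6, 0, -6
d²: 0, 0, 0, 0, 36, 0, 36; Σd² = 72
ρ = 1 − 6·72/(7·48) = 1 − 432/336 = -0.286

-0.286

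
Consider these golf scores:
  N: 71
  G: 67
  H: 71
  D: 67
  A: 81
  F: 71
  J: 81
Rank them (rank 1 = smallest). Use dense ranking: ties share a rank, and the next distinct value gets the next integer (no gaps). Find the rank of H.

2

Sorted (ascending): 67, 67, 71, 71, 71, 81, 81
The 2 values of 67 share dense rank 1.
The 3 values of 71 share dense rank 2.
The 2 values of 81 share dense rank 3.
H has value 71 → rank 2.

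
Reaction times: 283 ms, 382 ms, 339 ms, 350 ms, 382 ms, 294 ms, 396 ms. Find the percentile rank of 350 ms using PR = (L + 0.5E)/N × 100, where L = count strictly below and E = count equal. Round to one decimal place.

50.0

N = 7.
Strictly below 350: 3. Equal to 350: 1.
PR = (3 + 0.5·1)/7 × 100 = 50.0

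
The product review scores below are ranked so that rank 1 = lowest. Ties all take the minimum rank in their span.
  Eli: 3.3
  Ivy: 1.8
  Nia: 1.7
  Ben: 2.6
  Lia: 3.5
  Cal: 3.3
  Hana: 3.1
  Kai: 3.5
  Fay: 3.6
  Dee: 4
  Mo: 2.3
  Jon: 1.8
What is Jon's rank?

Sorted (ascending): 1.7, 1.8, 1.8, 2.3, 2.6, 3.1, 3.3, 3.3, 3.5, 3.5, 3.6, 4
The 2 values of 1.8 occupy positions 2–3 → each gets rank 2.
The 2 values of 3.3 occupy positions 7–8 → each gets rank 7.
The 2 values of 3.5 occupy positions 9–10 → each gets rank 9.
Jon has value 1.8 → rank 2.

2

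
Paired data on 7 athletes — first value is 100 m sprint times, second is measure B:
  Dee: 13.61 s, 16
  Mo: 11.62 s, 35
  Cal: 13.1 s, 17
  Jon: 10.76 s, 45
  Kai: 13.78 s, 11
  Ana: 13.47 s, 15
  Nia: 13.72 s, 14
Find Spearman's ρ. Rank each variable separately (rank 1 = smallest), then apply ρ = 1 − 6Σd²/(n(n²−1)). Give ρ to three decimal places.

-0.964

Ranks of variable 1: 5, 2, 3, 1, 7, 4, 6
Ranks of variable 2: 4, 6, 5, 7, 1, 3, 2
d = r₁ − r₂: 1, -4, -2, -6, 6, 1, 4
d²: 1, 16, 4, 36, 36, 1, 16; Σd² = 110
ρ = 1 − 6·110/(7·48) = 1 − 660/336 = -0.964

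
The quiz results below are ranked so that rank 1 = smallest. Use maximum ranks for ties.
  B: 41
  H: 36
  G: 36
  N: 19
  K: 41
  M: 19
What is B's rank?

Sorted (ascending): 19, 19, 36, 36, 41, 41
The 2 values of 19 occupy positions 1–2 → each gets rank 2.
The 2 values of 36 occupy positions 3–4 → each gets rank 4.
The 2 values of 41 occupy positions 5–6 → each gets rank 6.
B has value 41 → rank 6.

6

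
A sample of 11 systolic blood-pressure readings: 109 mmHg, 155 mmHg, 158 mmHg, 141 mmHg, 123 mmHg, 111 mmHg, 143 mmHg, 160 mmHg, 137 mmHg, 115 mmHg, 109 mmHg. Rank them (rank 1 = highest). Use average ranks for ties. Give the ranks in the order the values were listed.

Sorted (descending): 160, 158, 155, 143, 141, 137, 123, 115, 111, 109, 109
The 2 values of 109 occupy positions 10–11 → average rank (10+11)/2 = 10.5.

10.5, 3, 2, 5, 7, 9, 4, 1, 6, 8, 10.5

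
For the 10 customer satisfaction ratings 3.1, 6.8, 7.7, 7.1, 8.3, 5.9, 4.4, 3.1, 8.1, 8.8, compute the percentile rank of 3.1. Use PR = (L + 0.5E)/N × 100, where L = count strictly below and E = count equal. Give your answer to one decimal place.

N = 10.
Strictly below 3.1: 0. Equal to 3.1: 2.
PR = (0 + 0.5·2)/10 × 100 = 10.0

10.0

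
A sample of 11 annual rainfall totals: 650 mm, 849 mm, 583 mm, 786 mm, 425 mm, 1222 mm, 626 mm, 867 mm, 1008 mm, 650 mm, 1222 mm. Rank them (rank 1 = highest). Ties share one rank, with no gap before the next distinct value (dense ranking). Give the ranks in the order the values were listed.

6, 4, 8, 5, 9, 1, 7, 3, 2, 6, 1

Sorted (descending): 1222, 1222, 1008, 867, 849, 786, 650, 650, 626, 583, 425
The 2 values of 1222 share dense rank 1.
The 2 values of 650 share dense rank 6.
Remaining distinct values take the next consecutive integers.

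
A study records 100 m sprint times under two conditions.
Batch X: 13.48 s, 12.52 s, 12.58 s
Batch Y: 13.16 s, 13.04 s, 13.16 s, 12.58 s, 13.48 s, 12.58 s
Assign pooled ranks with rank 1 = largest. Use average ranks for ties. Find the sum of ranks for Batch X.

Sorted (descending): 13.48, 13.48, 13.16, 13.16, 13.04, 12.58, 12.58, 12.58, 12.52
The 2 values of 13.48 occupy positions 1–2 → average rank (1+2)/2 = 1.5.
The 2 values of 13.16 occupy positions 3–4 → average rank (3+4)/2 = 3.5.
The 3 values of 12.58 occupy positions 6–8 → average rank 7.
Batch X values → pooled ranks: 13.48→1.5, 12.52→9, 12.58→7
Rank sum = 1.5 + 9 + 7 = 17.5

17.5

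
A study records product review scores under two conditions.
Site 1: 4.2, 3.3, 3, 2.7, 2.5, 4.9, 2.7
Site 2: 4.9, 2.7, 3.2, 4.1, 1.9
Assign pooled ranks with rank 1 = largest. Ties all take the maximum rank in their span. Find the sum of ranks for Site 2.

34

Sorted (descending): 4.9, 4.9, 4.2, 4.1, 3.3, 3.2, 3, 2.7, 2.7, 2.7, 2.5, 1.9
The 2 values of 4.9 occupy positions 1–2 → each gets rank 2.
The 3 values of 2.7 occupy positions 8–10 → each gets rank 10.
Site 2 values → pooled ranks: 4.9→2, 2.7→10, 3.2→6, 4.1→4, 1.9→12
Rank sum = 2 + 10 + 6 + 4 + 12 = 34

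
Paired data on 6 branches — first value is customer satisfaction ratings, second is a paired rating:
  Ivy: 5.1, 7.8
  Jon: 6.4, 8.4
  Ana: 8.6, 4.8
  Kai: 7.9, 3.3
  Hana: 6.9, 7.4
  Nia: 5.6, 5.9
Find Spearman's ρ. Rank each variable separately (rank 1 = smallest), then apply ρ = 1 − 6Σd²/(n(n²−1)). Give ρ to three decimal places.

Ranks of variable 1: 1, 3, 6, 5, 4, 2
Ranks of variable 2: 5, 6, 2, 1, 4, 3
d = r₁ − r₂: -4, -3, 4, 4, 0, -1
d²: 16, 9, 16, 16, 0, 1; Σd² = 58
ρ = 1 − 6·58/(6·35) = 1 − 348/210 = -0.657

-0.657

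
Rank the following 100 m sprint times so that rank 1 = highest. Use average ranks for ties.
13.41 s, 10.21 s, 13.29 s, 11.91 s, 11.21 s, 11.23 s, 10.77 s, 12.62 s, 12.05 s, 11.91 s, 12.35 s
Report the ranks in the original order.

1, 11, 2, 6.5, 9, 8, 10, 3, 5, 6.5, 4

Sorted (descending): 13.41, 13.29, 12.62, 12.35, 12.05, 11.91, 11.91, 11.23, 11.21, 10.77, 10.21
The 2 values of 11.91 occupy positions 6–7 → average rank (6+7)/2 = 6.5.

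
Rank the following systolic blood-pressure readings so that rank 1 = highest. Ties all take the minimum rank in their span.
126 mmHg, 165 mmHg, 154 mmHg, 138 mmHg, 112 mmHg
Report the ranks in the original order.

4, 1, 2, 3, 5

Sorted (descending): 165, 154, 138, 126, 112
No ties — each value takes its position as its rank.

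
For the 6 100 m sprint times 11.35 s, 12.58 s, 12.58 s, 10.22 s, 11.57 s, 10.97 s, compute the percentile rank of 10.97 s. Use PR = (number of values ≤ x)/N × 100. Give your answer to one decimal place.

N = 6.
Strictly below 10.97: 1. Equal to 10.97: 1.
PR = 2/6 × 100 = 33.3

33.3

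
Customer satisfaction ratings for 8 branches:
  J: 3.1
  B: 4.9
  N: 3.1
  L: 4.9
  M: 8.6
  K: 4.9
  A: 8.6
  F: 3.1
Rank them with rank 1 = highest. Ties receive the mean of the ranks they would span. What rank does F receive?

7

Sorted (descending): 8.6, 8.6, 4.9, 4.9, 4.9, 3.1, 3.1, 3.1
The 2 values of 8.6 occupy positions 1–2 → average rank (1+2)/2 = 1.5.
The 3 values of 4.9 occupy positions 3–5 → average rank 4.
The 3 values of 3.1 occupy positions 6–8 → average rank 7.
F has value 3.1 → rank 7.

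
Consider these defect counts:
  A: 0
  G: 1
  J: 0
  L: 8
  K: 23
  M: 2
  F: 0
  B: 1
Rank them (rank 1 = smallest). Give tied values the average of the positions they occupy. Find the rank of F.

2

Sorted (ascending): 0, 0, 0, 1, 1, 2, 8, 23
The 3 values of 0 occupy positions 1–3 → average rank 2.
The 2 values of 1 occupy positions 4–5 → average rank (4+5)/2 = 4.5.
F has value 0 → rank 2.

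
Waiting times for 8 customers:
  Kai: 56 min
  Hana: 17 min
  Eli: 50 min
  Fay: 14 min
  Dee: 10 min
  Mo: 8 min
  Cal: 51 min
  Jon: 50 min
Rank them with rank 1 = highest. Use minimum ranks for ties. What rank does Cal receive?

Sorted (descending): 56, 51, 50, 50, 17, 14, 10, 8
The 2 values of 50 occupy positions 3–4 → each gets rank 3.
Cal has value 51 min → rank 2.

2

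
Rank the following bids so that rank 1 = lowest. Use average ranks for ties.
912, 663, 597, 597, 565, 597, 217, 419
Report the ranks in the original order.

Sorted (ascending): 217, 419, 565, 597, 597, 597, 663, 912
The 3 values of 597 occupy positions 4–6 → average rank 5.

8, 7, 5, 5, 3, 5, 1, 2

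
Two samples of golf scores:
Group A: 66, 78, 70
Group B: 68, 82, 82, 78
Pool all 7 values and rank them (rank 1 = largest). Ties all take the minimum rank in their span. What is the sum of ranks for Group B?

Sorted (descending): 82, 82, 78, 78, 70, 68, 66
The 2 values of 82 occupy positions 1–2 → each gets rank 1.
The 2 values of 78 occupy positions 3–4 → each gets rank 3.
Group B values → pooled ranks: 68→6, 82→1, 82→1, 78→3
Rank sum = 6 + 1 + 1 + 3 = 11

11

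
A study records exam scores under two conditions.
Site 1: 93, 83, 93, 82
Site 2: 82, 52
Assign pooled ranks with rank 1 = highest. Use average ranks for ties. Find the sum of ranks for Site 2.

Sorted (descending): 93, 93, 83, 82, 82, 52
The 2 values of 93 occupy positions 1–2 → average rank (1+2)/2 = 1.5.
The 2 values of 82 occupy positions 4–5 → average rank (4+5)/2 = 4.5.
Site 2 values → pooled ranks: 82→4.5, 52→6
Rank sum = 4.5 + 6 = 10.5

10.5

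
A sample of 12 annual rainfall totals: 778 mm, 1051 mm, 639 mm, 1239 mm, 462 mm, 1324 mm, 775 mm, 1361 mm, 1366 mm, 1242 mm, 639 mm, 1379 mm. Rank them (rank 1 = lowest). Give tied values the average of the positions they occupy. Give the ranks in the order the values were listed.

5, 6, 2.5, 7, 1, 9, 4, 10, 11, 8, 2.5, 12

Sorted (ascending): 462, 639, 639, 775, 778, 1051, 1239, 1242, 1324, 1361, 1366, 1379
The 2 values of 639 occupy positions 2–3 → average rank (2+3)/2 = 2.5.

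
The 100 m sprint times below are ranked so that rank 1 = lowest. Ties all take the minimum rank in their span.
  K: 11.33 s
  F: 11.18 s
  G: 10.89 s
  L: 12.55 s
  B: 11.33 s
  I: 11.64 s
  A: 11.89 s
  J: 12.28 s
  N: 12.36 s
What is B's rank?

Sorted (ascending): 10.89, 11.18, 11.33, 11.33, 11.64, 11.89, 12.28, 12.36, 12.55
The 2 values of 11.33 occupy positions 3–4 → each gets rank 3.
B has value 11.33 s → rank 3.

3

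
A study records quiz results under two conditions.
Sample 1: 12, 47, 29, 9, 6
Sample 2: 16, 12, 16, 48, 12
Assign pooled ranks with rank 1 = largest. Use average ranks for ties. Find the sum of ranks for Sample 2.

24

Sorted (descending): 48, 47, 29, 16, 16, 12, 12, 12, 9, 6
The 2 values of 16 occupy positions 4–5 → average rank (4+5)/2 = 4.5.
The 3 values of 12 occupy positions 6–8 → average rank 7.
Sample 2 values → pooled ranks: 16→4.5, 12→7, 16→4.5, 48→1, 12→7
Rank sum = 4.5 + 7 + 4.5 + 1 + 7 = 24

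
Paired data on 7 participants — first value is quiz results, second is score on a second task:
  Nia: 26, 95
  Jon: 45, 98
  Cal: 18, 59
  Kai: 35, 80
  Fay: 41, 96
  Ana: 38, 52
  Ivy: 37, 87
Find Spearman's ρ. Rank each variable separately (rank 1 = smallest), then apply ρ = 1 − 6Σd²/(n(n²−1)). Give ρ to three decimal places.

Ranks of variable 1: 2, 7, 1, 3, 6, 5, 4
Ranks of variable 2: 5, 7, 2, 3, 6, 1, 4
d = r₁ − r₂: -3, 0, -1, 0, 0, 4, 0
d²: 9, 0, 1, 0, 0, 16, 0; Σd² = 26
ρ = 1 − 6·26/(7·48) = 1 − 156/336 = 0.536

0.536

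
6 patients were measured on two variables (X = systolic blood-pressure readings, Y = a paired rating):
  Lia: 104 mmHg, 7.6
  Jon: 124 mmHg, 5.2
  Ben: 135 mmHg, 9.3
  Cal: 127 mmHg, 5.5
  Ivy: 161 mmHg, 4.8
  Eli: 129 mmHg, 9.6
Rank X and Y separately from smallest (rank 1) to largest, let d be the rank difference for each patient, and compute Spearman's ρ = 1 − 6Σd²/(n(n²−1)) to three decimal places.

-0.086

Ranks of variable 1: 1, 2, 5, 3, 6, 4
Ranks of variable 2: 4, 2, 5, 3, 1, 6
d = r₁ − r₂: -3, 0, 0, 0, 5, -2
d²: 9, 0, 0, 0, 25, 4; Σd² = 38
ρ = 1 − 6·38/(6·35) = 1 − 228/210 = -0.086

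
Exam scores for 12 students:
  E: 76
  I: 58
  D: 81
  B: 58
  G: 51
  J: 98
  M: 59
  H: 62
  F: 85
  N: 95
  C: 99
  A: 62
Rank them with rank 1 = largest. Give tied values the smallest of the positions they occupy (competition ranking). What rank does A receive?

7

Sorted (descending): 99, 98, 95, 85, 81, 76, 62, 62, 59, 58, 58, 51
The 2 values of 62 occupy positions 7–8 → each gets rank 7.
The 2 values of 58 occupy positions 10–11 → each gets rank 10.
A has value 62 → rank 7.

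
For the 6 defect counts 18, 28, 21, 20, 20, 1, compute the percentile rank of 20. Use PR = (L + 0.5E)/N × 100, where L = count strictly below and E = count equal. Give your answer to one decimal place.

50.0

N = 6.
Strictly below 20: 2. Equal to 20: 2.
PR = (2 + 0.5·2)/6 × 100 = 50.0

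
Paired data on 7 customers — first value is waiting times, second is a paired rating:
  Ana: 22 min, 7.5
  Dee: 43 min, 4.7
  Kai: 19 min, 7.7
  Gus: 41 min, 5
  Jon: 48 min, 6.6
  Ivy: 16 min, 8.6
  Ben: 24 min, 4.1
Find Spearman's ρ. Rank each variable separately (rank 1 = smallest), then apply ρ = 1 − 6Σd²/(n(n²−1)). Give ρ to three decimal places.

Ranks of variable 1: 3, 6, 2, 5, 7, 1, 4
Ranks of variable 2: 5, 2, 6, 3, 4, 7, 1
d = r₁ − r₂: -2, 4, -4, 2, 3, -6, 3
d²: 4, 16, 16, 4, 9, 36, 9; Σd² = 94
ρ = 1 − 6·94/(7·48) = 1 − 564/336 = -0.679

-0.679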